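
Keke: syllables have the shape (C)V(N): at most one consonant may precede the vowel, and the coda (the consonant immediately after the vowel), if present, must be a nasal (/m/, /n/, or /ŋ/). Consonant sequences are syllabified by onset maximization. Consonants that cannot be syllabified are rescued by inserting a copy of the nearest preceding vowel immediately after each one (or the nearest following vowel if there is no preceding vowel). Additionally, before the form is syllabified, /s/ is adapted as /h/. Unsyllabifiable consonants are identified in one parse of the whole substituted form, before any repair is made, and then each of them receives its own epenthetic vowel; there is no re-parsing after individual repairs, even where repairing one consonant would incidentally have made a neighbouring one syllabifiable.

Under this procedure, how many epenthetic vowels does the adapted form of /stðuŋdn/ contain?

After substitution the input is /htðuŋdn/.
The unsyllabifiable consonants are /h/, /t/, /d/, /n/; each receives one epenthetic vowel.

4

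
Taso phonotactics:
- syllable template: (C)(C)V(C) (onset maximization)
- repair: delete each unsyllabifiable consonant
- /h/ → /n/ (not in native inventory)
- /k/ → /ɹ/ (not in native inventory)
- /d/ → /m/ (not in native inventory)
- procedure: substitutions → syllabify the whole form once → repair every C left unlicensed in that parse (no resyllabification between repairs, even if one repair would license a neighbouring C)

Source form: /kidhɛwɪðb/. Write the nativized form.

ɹimnɛwɪð

Substitution: /k/ → /ɹ/, /d/ → /m/, /h/ → /n/, giving /ɹimnɛwɪðb/.
The consonants /b/ cannot be parsed into a legal (C)(C)V(C) syllable (at most one coda consonant is licensed; onsets may contain at most 2 consonants).
Deleting the stranded consonants removes /b/.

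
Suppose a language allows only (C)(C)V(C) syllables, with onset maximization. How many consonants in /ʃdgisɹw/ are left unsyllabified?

The consonants /ʃ/, /ɹ/, /w/ cannot be parsed into a legal (C)(C)V(C) syllable (at most one coda consonant is licensed; onsets may contain at most 2 consonants).

3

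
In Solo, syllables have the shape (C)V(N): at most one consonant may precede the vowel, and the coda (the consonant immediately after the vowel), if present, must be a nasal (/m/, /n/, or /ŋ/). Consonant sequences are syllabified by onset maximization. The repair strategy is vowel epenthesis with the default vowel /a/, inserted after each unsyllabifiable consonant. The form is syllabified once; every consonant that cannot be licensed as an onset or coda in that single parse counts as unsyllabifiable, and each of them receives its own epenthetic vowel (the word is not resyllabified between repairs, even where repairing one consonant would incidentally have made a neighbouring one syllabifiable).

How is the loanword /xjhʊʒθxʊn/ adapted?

xajahʊʒaθaxʊn

The consonants /x/, /j/, /ʒ/, /θ/ cannot be parsed into a legal (C)V(N) syllable (only a nasal (/m/, /n/, or /ŋ/) is licensed in coda position; onsets are limited to one consonant).
Inserting the epenthetic vowel yields /x/ → /xa/, /j/ → /ja/, /ʒ/ → /ʒa/, /θ/ → /θa/.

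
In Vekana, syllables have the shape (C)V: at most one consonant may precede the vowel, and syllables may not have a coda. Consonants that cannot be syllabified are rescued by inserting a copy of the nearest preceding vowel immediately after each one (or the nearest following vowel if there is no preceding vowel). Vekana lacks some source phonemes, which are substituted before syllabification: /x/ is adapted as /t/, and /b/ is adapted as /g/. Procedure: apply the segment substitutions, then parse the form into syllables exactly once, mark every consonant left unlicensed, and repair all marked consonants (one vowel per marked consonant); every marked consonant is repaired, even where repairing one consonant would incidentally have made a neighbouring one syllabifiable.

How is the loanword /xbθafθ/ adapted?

Substitution: /x/ → /t/, /b/ → /g/, giving /tgθafθ/.
Syllabifying with onset maximization leaves /t/, /g/, /f/, /θ/ stranded (no codas are permitted; onsets are limited to one consonant).
Inserting the epenthetic vowel yields /t/ → /ta/, /g/ → /ga/, /f/ → /fa/, /θ/ → /θa/.

tagaθafaθa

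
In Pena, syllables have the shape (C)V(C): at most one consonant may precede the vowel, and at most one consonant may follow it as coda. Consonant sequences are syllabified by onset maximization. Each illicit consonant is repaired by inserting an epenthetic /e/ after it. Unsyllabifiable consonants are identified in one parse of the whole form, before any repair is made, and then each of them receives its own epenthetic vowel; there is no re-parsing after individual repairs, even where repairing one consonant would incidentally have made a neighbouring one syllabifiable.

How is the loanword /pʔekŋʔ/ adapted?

peʔekŋeʔe

The consonants /p/, /ŋ/, /ʔ/ cannot be parsed into a legal (C)V(C) syllable (at most one coda consonant is licensed; onsets are limited to one consonant).
Each unlicensed consonant becomes the onset of a new syllable: /p/ → /pe/, /ŋ/ → /ŋe/, /ʔ/ → /ʔe/.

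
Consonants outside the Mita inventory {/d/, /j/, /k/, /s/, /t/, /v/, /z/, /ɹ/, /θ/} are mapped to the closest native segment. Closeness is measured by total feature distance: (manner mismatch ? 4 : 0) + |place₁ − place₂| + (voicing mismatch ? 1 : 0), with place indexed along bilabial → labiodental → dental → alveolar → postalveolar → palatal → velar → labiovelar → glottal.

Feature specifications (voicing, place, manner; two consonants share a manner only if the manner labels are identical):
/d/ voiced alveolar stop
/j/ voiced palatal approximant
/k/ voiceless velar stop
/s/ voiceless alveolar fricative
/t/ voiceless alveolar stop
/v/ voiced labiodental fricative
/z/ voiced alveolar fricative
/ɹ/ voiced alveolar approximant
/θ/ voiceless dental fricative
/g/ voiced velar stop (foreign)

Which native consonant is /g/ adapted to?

/k/ is closest: same manner (stop), place distance 0 (velar→velar), voicing differs (+1); total 1. Next closest is /d/ at distance 3.

k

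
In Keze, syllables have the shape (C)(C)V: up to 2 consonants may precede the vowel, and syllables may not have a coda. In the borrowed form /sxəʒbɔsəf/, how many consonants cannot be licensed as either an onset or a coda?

1

Under (C)(C)V, the unsyllabifiable consonants are /f/ (no codas are permitted; onsets may contain at most 2 consonants).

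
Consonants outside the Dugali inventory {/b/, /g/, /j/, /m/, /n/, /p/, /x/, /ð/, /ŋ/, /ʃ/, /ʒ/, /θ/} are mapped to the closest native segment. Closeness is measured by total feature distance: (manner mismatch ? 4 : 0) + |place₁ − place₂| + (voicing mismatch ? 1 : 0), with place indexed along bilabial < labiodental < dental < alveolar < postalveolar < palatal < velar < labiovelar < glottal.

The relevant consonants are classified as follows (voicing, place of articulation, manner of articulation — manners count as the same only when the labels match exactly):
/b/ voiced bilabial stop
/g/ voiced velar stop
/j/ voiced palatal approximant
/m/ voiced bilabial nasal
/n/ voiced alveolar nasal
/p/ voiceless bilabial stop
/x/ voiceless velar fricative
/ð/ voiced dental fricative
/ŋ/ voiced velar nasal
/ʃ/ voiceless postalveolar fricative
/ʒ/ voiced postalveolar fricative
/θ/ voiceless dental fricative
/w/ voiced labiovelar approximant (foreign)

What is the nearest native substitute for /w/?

j

/j/ is closest: same manner (approximant), place distance 2 (labiovelar→palatal), same voicing; total 2. Next closest is /g/ at distance 5.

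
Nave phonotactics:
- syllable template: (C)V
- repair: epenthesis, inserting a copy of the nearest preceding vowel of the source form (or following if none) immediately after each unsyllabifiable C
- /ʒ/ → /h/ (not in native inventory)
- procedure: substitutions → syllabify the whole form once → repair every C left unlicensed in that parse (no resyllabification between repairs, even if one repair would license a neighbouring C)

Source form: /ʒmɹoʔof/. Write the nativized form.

homoɹoʔofo

Substitution: /ʒ/ → /h/, giving /hmɹoʔof/.
Under (C)V, the unsyllabifiable consonants are /h/, /m/, /f/ (no codas are permitted; onsets are limited to one consonant).
Each unlicensed consonant becomes the onset of a new syllable: /h/ → /ho/, /m/ → /mo/, /f/ → /fo/.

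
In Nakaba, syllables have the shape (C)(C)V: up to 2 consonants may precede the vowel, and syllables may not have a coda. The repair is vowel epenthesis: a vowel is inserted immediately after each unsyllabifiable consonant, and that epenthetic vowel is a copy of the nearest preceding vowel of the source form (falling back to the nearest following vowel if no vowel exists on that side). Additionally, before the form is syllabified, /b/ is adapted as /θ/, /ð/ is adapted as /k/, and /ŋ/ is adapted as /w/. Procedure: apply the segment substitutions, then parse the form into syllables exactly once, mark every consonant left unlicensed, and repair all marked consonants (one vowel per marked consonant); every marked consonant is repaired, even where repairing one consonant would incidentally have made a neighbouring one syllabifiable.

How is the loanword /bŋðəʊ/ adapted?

θəwkəʊ

Substitution: /b/ → /θ/, /ŋ/ → /w/, /ð/ → /k/, giving /θwkəʊ/.
Under (C)(C)V, the unsyllabifiable consonants are /θ/ (no codas are permitted; onsets may contain at most 2 consonants).
Epenthesis after each stranded consonant: /θ/ → /θə/.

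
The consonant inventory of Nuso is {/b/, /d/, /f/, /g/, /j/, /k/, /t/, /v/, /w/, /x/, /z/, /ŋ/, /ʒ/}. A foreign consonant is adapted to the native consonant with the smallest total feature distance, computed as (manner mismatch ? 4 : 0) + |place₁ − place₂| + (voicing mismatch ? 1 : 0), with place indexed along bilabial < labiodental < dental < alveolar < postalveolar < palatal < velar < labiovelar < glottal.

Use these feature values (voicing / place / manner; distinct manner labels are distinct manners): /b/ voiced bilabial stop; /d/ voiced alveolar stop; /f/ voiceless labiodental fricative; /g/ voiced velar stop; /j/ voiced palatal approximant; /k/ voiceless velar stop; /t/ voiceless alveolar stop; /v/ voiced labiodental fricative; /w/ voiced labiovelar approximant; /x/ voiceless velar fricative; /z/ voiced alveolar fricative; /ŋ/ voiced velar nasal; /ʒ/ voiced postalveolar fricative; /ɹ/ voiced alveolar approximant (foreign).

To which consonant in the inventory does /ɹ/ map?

/j/ is closest: same manner (approximant), place distance 2 (alveolar→palatal), same voicing; total 2. Next closest is /d/ at distance 4.

j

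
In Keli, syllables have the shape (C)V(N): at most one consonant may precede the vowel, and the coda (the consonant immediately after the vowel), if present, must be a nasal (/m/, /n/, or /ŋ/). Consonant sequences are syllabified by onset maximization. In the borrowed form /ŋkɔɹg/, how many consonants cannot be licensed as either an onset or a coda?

3

Under (C)V(N), the unsyllabifiable consonants are /ŋ/, /ɹ/, /g/ (only a nasal (/m/, /n/, or /ŋ/) is licensed in coda position; onsets are limited to one consonant).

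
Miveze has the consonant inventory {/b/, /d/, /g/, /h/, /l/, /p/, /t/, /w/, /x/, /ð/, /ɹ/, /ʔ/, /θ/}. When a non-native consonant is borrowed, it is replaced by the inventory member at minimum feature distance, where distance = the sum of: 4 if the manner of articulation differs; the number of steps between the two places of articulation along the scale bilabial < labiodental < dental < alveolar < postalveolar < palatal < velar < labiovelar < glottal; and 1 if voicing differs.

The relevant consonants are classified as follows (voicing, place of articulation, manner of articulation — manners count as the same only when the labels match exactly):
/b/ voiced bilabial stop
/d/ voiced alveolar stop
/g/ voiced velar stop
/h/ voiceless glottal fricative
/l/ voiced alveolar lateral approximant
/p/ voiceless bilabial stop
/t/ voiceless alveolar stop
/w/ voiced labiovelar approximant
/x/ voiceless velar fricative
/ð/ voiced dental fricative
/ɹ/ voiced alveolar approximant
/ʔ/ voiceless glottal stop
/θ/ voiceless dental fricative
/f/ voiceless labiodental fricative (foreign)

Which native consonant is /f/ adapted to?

/θ/ is closest: same manner (fricative), place distance 1 (labiodental→dental), same voicing; total 1. Next closest is /ð/ at distance 2.

θ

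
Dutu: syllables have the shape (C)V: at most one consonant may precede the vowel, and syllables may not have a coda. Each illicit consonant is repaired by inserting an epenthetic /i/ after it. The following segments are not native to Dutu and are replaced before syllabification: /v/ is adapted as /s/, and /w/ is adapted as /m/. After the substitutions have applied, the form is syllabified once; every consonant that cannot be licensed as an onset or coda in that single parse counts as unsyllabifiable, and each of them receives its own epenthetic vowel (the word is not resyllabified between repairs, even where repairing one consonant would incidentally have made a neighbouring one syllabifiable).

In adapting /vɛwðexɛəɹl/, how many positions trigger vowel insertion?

After substitution the input is /sɛmðexɛəɹl/.
The unsyllabifiable consonants are /m/, /ɹ/, /l/; each receives one epenthetic vowel.

3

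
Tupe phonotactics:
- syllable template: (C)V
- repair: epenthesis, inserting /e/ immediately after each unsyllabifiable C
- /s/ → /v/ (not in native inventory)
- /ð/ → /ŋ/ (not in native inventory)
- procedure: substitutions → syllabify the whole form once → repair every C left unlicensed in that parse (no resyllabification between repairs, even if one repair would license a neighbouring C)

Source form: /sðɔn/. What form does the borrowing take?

Substitution: /s/ → /v/, /ð/ → /ŋ/, giving /vŋɔn/.
Syllabifying with onset maximization leaves /v/, /n/ stranded (no codas are permitted; onsets are limited to one consonant).
Each unlicensed consonant becomes the onset of a new syllable: /v/ → /ve/, /n/ → /ne/.

veŋɔne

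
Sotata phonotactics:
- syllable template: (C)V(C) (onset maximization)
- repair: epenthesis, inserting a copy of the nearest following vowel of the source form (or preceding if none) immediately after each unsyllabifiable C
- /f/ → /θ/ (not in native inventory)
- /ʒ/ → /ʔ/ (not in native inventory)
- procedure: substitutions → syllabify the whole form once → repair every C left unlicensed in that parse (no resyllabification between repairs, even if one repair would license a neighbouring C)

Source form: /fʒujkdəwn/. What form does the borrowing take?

Substitution: /f/ → /θ/, /ʒ/ → /ʔ/, giving /θʔujkdəwn/.
Under (C)V(C), the unsyllabifiable consonants are /θ/, /k/, /n/ (at most one coda consonant is licensed; onsets are limited to one consonant).
Epenthesis after each stranded consonant: /θ/ → /θu/, /k/ → /kə/, /n/ → /nə/.

θuʔujkədəwnə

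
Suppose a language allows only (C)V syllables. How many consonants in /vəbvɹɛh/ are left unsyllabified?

The consonants /b/, /v/, /h/ cannot be parsed into a legal (C)V syllable (no codas are permitted; onsets are limited to one consonant).

3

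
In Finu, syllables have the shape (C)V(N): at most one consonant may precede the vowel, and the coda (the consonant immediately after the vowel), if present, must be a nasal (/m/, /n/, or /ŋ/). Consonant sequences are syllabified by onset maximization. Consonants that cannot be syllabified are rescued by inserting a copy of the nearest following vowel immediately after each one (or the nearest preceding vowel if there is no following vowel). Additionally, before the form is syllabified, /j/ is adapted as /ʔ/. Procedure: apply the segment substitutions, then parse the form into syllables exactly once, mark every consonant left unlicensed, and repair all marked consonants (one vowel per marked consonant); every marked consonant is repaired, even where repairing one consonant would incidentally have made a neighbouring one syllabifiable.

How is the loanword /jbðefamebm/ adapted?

ʔebeðefamebeme

Substitution: /j/ → /ʔ/, giving /ʔbðefamebm/.
Under (C)V(N), the unsyllabifiable consonants are /ʔ/, /b/, /b/, /m/ (only a nasal (/m/, /n/, or /ŋ/) is licensed in coda position; onsets are limited to one consonant).
Inserting the epenthetic vowel yields /ʔ/ → /ʔe/, /b/ → /be/, /b/ → /be/, /m/ → /me/.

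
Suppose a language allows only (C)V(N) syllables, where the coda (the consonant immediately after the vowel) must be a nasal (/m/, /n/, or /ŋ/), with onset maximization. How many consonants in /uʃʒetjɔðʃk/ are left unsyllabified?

5

Under (C)V(N), the unsyllabifiable consonants are /ʃ/, /t/, /ð/, /ʃ/, /k/ (only a nasal (/m/, /n/, or /ŋ/) is licensed in coda position; onsets are limited to one consonant).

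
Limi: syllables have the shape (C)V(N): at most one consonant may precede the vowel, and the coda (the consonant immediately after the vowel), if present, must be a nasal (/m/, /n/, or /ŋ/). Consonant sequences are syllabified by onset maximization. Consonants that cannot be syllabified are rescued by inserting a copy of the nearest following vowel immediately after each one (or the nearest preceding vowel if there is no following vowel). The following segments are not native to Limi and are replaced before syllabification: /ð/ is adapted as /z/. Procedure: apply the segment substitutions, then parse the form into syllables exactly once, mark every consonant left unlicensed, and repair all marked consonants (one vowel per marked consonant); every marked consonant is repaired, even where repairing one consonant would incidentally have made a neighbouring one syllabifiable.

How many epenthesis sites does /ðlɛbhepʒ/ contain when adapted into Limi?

4

After substitution the input is /zlɛbhepʒ/.
The unsyllabifiable consonants are /z/, /b/, /p/, /ʒ/; each receives one epenthetic vowel.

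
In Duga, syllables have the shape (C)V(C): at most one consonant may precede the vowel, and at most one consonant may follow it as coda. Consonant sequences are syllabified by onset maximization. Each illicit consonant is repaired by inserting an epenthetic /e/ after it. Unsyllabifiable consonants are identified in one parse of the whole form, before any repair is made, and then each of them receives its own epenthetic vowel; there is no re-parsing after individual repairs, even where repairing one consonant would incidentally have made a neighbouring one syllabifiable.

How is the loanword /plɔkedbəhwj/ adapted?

Syllabifying with onset maximization leaves /p/, /w/, /j/ stranded (at most one coda consonant is licensed; onsets are limited to one consonant).
Epenthesis after each stranded consonant: /p/ → /pe/, /w/ → /we/, /j/ → /je/.

pelɔkedbəhweje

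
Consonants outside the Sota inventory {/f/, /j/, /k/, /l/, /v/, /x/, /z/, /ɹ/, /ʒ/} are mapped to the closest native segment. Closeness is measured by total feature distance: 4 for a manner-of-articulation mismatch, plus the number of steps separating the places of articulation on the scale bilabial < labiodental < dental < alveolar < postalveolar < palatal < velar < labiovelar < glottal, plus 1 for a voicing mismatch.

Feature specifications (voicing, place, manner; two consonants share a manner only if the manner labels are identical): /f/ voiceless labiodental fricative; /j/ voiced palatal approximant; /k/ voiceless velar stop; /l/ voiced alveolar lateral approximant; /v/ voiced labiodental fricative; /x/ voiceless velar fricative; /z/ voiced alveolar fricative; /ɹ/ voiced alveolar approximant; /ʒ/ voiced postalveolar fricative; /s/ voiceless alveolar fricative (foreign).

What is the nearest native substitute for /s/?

z

/z/ is closest: same manner (fricative), place distance 0 (alveolar→alveolar), voicing differs (+1); total 1. Next closest is /f/ at distance 2.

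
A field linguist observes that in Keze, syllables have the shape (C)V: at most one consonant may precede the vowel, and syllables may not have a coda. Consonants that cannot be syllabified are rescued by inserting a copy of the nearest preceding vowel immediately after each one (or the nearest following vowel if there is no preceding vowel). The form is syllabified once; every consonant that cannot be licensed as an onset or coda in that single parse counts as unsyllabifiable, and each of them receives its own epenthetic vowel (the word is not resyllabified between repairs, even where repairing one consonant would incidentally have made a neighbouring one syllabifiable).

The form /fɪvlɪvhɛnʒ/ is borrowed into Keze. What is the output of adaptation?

Under (C)V, the unsyllabifiable consonants are /v/, /v/, /n/, /ʒ/ (no codas are permitted; onsets are limited to one consonant).
Epenthesis after each stranded consonant: /v/ → /vɪ/, /v/ → /vɪ/, /n/ → /nɛ/, /ʒ/ → /ʒɛ/.

fɪvɪlɪvɪhɛnɛʒɛ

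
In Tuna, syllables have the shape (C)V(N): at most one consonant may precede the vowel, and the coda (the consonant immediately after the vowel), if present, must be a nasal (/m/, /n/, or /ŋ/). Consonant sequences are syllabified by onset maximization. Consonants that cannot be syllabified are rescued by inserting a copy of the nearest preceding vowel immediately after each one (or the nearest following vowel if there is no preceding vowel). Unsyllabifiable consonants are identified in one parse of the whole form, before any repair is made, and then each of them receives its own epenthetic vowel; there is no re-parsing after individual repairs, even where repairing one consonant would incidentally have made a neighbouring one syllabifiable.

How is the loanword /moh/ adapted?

Syllabifying with onset maximization leaves /h/ stranded (only a nasal (/m/, /n/, or /ŋ/) is licensed in coda position; onsets are limited to one consonant).
Inserting the epenthetic vowel yields /h/ → /ho/.

moho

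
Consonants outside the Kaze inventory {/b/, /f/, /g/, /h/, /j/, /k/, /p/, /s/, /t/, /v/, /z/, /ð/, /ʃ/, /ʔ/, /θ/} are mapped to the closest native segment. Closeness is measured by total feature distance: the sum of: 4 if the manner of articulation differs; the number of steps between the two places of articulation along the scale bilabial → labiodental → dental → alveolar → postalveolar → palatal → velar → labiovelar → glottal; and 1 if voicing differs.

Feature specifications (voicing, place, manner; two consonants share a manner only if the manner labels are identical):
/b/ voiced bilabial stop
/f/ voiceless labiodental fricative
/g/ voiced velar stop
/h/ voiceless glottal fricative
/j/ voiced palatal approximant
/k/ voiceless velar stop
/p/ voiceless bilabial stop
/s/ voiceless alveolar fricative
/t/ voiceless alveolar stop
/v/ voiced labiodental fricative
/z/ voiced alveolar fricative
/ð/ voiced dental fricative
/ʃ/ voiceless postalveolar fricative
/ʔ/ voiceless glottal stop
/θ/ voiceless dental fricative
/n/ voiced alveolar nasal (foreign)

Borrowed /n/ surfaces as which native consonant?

z

/z/ is closest: manner differs (nasal→fricative, +4), place distance 0 (alveolar→alveolar), same voicing; total 4. Next closest is /s/ at distance 5.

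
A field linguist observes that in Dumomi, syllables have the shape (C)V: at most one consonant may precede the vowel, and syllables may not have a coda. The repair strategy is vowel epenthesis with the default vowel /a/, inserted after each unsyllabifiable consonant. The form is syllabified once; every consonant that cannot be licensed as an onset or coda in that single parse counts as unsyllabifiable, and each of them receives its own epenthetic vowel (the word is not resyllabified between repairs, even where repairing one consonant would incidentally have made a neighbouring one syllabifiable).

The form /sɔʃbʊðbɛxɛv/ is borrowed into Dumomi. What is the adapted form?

sɔʃabʊðabɛxɛva

The consonants /ʃ/, /ð/, /v/ cannot be parsed into a legal (C)V syllable (no codas are permitted; onsets are limited to one consonant).
Each unlicensed consonant becomes the onset of a new syllable: /ʃ/ → /ʃa/, /ð/ → /ða/, /v/ → /va/.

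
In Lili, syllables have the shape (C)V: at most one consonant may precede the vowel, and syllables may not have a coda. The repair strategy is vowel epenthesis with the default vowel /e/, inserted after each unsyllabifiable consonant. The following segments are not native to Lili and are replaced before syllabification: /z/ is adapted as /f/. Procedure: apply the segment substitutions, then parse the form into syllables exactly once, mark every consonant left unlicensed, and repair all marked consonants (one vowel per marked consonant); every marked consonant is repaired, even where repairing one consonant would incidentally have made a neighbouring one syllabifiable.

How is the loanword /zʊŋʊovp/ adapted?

Substitution: /z/ → /f/, giving /fʊŋʊovp/.
Under (C)V, the unsyllabifiable consonants are /v/, /p/ (no codas are permitted; onsets are limited to one consonant).
Inserting the epenthetic vowel yields /v/ → /ve/, /p/ → /pe/.

fʊŋʊovepe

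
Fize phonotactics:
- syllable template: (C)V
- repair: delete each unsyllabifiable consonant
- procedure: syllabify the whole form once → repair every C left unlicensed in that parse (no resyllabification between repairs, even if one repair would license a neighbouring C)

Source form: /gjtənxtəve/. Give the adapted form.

Syllabifying with onset maximization leaves /g/, /j/, /n/, /x/ stranded (no codas are permitted; onsets are limited to one consonant).
Deleting the stranded consonants removes /g/, /j/, /n/, /x/.

tətəve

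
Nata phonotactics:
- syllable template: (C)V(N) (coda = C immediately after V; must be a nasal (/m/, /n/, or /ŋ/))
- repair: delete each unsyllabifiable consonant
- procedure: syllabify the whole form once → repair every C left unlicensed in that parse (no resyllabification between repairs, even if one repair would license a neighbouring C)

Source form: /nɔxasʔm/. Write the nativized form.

nɔxa

The consonants /s/, /ʔ/, /m/ cannot be parsed into a legal (C)V(N) syllable (only a nasal (/m/, /n/, or /ŋ/) is licensed in coda position; onsets are limited to one consonant).
Each unlicensed consonant is deleted: /s/, /ʔ/, /m/.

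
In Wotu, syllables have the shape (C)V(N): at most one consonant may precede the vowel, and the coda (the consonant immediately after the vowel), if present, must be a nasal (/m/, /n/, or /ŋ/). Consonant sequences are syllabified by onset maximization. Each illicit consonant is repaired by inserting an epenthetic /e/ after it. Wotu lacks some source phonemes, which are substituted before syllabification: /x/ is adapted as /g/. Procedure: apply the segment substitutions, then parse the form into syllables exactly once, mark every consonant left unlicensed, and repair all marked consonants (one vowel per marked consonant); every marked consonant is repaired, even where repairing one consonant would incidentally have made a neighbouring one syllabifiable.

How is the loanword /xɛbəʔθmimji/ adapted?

gɛbəʔeθemimji

Substitution: /x/ → /g/, giving /gɛbəʔθmimji/.
Syllabifying with onset maximization leaves /ʔ/, /θ/ stranded (only a nasal (/m/, /n/, or /ŋ/) is licensed in coda position; onsets are limited to one consonant).
Inserting the epenthetic vowel yields /ʔ/ → /ʔe/, /θ/ → /θe/.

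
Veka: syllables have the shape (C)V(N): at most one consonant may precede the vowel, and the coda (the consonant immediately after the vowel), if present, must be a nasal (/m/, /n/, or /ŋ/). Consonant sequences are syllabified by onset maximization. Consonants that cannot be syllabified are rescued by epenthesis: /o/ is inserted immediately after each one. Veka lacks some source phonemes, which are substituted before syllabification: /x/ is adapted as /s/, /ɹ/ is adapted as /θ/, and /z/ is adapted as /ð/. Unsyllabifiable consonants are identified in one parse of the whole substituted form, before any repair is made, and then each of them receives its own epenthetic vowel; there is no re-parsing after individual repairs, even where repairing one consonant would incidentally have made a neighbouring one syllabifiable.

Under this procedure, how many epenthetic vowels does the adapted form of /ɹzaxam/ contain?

After substitution the input is /θðasam/.
The unsyllabifiable consonants are /θ/; each receives one epenthetic vowel.

1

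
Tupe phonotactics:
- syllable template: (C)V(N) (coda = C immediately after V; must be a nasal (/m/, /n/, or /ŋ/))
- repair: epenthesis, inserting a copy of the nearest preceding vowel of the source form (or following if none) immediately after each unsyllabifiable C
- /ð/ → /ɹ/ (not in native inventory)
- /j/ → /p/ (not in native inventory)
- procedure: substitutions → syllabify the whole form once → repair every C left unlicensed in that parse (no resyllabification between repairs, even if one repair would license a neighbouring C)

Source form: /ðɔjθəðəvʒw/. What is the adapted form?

Substitution: /ð/ → /ɹ/, /j/ → /p/, giving /ɹɔpθəɹəvʒw/.
Syllabifying with onset maximization leaves /p/, /v/, /ʒ/, /w/ stranded (only a nasal (/m/, /n/, or /ŋ/) is licensed in coda position; onsets are limited to one consonant).
Inserting the epenthetic vowel yields /p/ → /pɔ/, /v/ → /və/, /ʒ/ → /ʒə/, /w/ → /wə/.

ɹɔpɔθəɹəvəʒəwə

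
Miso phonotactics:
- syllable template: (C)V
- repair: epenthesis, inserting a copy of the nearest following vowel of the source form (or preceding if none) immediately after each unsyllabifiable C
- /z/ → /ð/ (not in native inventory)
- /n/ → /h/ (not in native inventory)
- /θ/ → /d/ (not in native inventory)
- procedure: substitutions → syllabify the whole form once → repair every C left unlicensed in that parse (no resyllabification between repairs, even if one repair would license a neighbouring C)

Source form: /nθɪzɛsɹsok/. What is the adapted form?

hɪdɪðɛsoɹosoko

Substitution: /n/ → /h/, /θ/ → /d/, /z/ → /ð/, giving /hdɪðɛsɹsok/.
Syllabifying with onset maximization leaves /h/, /s/, /ɹ/, /k/ stranded (no codas are permitted; onsets are limited to one consonant).
Inserting the epenthetic vowel yields /h/ → /hɪ/, /s/ → /so/, /ɹ/ → /ɹo/, /k/ → /ko/.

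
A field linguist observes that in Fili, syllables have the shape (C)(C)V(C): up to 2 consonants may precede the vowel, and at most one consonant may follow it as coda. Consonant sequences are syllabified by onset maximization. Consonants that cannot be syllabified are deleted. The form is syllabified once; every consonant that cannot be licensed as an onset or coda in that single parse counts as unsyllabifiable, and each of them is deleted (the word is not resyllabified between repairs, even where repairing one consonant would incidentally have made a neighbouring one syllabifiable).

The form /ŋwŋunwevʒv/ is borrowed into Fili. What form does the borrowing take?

Under (C)(C)V(C), the unsyllabifiable consonants are /ŋ/, /ʒ/, /v/ (at most one coda consonant is licensed; onsets may contain at most 2 consonants).
Deletion applies to /ŋ/, /ʒ/, /v/.

wŋunwev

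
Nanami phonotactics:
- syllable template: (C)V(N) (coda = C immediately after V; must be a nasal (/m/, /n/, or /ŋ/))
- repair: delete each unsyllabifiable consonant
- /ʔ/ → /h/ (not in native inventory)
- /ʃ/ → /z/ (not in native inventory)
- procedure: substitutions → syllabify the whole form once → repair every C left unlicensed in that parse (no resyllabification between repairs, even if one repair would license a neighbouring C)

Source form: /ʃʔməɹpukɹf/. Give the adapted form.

Substitution: /ʃ/ → /z/, /ʔ/ → /h/, giving /zhməɹpukɹf/.
The consonants /z/, /h/, /ɹ/, /k/, /ɹ/, /f/ cannot be parsed into a legal (C)V(N) syllable (only a nasal (/m/, /n/, or /ŋ/) is licensed in coda position; onsets are limited to one consonant).
Deleting the stranded consonants removes /z/, /h/, /ɹ/, /k/, /ɹ/, /f/.

məpu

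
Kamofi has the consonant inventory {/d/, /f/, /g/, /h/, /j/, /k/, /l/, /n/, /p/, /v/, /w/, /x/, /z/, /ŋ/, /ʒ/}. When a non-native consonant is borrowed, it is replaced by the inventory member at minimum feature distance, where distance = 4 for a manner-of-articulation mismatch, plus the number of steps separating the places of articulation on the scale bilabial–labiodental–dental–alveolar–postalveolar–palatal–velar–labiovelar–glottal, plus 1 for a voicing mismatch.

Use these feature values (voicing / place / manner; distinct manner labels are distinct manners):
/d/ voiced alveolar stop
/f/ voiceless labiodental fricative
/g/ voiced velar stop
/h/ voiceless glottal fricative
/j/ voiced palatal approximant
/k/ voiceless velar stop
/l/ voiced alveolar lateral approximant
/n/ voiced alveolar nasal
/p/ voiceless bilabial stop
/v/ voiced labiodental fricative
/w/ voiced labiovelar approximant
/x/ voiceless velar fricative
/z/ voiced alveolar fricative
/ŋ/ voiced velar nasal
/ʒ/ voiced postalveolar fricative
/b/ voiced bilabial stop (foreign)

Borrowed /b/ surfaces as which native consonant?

p

/p/ is closest: same manner (stop), place distance 0 (bilabial→bilabial), voicing differs (+1); total 1. Next closest is /d/ at distance 3.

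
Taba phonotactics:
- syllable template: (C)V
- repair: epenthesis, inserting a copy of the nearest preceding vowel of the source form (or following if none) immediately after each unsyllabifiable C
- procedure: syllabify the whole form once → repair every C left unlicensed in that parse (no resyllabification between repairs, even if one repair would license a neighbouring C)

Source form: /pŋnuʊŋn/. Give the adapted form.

Under (C)V, the unsyllabifiable consonants are /p/, /ŋ/, /ŋ/, /n/ (no codas are permitted; onsets are limited to one consonant).
Epenthesis after each stranded consonant: /p/ → /pu/, /ŋ/ → /ŋu/, /ŋ/ → /ŋʊ/, /n/ → /nʊ/.

puŋunuʊŋʊnʊ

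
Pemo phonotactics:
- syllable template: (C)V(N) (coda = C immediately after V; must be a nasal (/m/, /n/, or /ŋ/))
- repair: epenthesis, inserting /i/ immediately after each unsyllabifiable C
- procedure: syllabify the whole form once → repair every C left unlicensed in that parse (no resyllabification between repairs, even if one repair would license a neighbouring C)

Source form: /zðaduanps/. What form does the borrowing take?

The consonants /z/, /p/, /s/ cannot be parsed into a legal (C)V(N) syllable (only a nasal (/m/, /n/, or /ŋ/) is licensed in coda position; onsets are limited to one consonant).
Epenthesis after each stranded consonant: /z/ → /zi/, /p/ → /pi/, /s/ → /si/.

ziðaduanpisi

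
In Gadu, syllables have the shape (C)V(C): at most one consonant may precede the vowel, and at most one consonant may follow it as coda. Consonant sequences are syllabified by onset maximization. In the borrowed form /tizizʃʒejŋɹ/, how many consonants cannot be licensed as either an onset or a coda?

The consonants /ʃ/, /ŋ/, /ɹ/ cannot be parsed into a legal (C)V(C) syllable (at most one coda consonant is licensed; onsets are limited to one consonant).

3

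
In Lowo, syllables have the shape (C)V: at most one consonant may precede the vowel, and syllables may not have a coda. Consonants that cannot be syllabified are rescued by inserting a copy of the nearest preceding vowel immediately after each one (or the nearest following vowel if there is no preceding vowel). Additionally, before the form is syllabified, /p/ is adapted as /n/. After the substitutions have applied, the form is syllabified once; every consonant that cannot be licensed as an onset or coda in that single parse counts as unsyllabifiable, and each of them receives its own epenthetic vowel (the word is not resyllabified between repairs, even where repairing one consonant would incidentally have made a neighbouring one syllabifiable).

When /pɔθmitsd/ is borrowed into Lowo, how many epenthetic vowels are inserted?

4

After substitution the input is /nɔθmitsd/.
The unsyllabifiable consonants are /θ/, /t/, /s/, /d/; each receives one epenthetic vowel.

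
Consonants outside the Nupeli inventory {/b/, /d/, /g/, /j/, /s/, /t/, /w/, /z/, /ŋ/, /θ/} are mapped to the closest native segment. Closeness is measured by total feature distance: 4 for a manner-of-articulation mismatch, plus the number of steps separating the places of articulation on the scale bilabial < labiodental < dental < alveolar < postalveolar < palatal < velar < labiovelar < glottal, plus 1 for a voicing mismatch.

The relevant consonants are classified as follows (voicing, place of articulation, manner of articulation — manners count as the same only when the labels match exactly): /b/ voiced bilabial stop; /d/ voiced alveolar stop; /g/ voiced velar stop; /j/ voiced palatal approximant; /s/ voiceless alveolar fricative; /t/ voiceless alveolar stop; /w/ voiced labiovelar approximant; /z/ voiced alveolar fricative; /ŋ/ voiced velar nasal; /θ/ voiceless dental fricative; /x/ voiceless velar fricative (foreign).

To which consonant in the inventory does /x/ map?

s

/s/ is closest: same manner (fricative), place distance 3 (velar→alveolar), same voicing; total 3. Next closest is /z/ at distance 4.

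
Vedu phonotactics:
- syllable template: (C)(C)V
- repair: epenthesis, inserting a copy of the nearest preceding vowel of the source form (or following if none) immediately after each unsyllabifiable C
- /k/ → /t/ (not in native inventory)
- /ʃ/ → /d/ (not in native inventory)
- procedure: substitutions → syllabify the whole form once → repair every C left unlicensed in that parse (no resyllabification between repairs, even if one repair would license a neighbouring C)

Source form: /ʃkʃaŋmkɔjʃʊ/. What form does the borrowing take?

Substitution: /ʃ/ → /d/, /k/ → /t/, giving /dtdaŋmtɔjdʊ/.
The consonants /d/, /ŋ/ cannot be parsed into a legal (C)(C)V syllable (no codas are permitted; onsets may contain at most 2 consonants).
Inserting the epenthetic vowel yields /d/ → /da/, /ŋ/ → /ŋa/.

datdaŋamtɔjdʊ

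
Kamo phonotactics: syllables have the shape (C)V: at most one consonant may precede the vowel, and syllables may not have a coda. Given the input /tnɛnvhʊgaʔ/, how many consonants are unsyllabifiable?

4

Under (C)V, the unsyllabifiable consonants are /t/, /n/, /v/, /ʔ/ (no codas are permitted; onsets are limited to one consonant).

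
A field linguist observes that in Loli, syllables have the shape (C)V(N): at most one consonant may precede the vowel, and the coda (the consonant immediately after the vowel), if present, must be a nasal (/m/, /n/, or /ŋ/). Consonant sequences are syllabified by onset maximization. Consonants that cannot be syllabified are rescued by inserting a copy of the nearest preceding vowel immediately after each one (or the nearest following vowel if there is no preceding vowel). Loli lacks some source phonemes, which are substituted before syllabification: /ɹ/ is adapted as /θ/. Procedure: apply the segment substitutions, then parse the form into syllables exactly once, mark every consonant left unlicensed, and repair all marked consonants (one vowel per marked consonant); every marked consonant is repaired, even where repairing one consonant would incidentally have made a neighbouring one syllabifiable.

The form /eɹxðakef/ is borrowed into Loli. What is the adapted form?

Substitution: /ɹ/ → /θ/, giving /eθxðakef/.
Syllabifying with onset maximization leaves /θ/, /x/, /f/ stranded (only a nasal (/m/, /n/, or /ŋ/) is licensed in coda position; onsets are limited to one consonant).
Inserting the epenthetic vowel yields /θ/ → /θe/, /x/ → /xe/, /f/ → /fe/.

eθexeðakefe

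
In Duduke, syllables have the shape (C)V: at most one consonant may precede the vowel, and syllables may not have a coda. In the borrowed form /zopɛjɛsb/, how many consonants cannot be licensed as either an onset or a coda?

Syllabifying with onset maximization leaves /s/, /b/ stranded (no codas are permitted; onsets are limited to one consonant).

2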